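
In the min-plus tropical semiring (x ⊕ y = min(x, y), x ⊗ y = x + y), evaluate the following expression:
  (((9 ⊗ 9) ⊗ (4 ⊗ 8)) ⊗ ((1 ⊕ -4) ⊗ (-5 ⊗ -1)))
(((9 ⊗ 9) ⊗ (4 ⊗ 8)) ⊗ ((1 ⊕ -4) ⊗ (-5 ⊗ -1))) = 20

Expand innermost to outermost. Recall ⊕ takes the minimum of its arguments and ⊗ takes their sum. Working out the expression (((9 ⊗ 9) ⊗ (4 ⊗ 8)) ⊗ ((1 ⊕ -4) ⊗ (-5 ⊗ -1))) gives 20.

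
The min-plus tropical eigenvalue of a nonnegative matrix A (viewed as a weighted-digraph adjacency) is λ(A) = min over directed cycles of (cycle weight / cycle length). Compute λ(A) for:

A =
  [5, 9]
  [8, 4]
λ(A) = 4

Enumerate directed cycles and compute their means (weight / length). Sample:
  cycle 0 → 0: weight = 5, length = 1, mean = 5/1 ≈ 5.000
  cycle 1 → 1: weight = 4, length = 1, mean = 4/1 ≈ 4.000
  cycle 0 → 1 → 0: weight = 17, length = 2, mean = 17/2 ≈ 8.500
  cycle 1 → 0 → 1: weight = 17, length = 2, mean = 17/2 ≈ 8.500
Minimum mean = 4.000, attained e.g. along the cycle 1 → 1 with weight 4 and length 1. So λ(A) = 4/1 = 4.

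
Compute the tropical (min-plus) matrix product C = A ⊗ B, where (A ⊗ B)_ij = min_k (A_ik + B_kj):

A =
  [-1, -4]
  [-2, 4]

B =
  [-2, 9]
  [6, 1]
A ⊗ B =
  [-3, -3]
  [-4, 5]

Apply the min-plus product entry-by-entry:
  C[0][0] = min over k of (A[0][0] + B[0][0] = -1 + -2 = -3, A[0][1] + B[1][0] = -4 + 6 = 2) = -3 (attained at k = 0)
  C[0][1] = min over k of (A[0][0] + B[0][1] = -1 + 9 = 8, A[0][1] + B[1][1] = -4 + 1 = -3) = -3 (attained at k = 1)
  C[1][0] = min over k of (A[1][0] + B[0][0] = -2 + -2 = -4, A[1][1] + B[1][0] = 4 + 6 = 10) = -4 (attained at k = 0)
  C[1][1] = min over k of (A[1][0] + B[0][1] = -2 + 9 = 7, A[1][1] + B[1][1] = 4 + 1 = 5) = 5 (attained at k = 1)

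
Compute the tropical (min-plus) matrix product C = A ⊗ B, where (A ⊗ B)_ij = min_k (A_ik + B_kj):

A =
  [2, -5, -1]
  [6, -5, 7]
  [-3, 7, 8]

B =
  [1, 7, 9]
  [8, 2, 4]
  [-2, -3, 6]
A ⊗ B =
  [-3, -4, -1]
  [3, -3, -1]
  [-2, 4, 6]

Apply the min-plus product entry-by-entry:
  C[0][0] = min over k of (A[0][0] + B[0][0] = 2 + 1 = 3, A[0][1] + B[1][0] = -5 + 8 = 3, A[0][2] + B[2][0] = -1 + -2 = -3) = -3 (attained at k = 2)
  C[0][1] = min over k of (A[0][0] + B[0][1] = 2 + 7 = 9, A[0][1] + B[1][1] = -5 + 2 = -3, A[0][2] + B[2][1] = -1 + -3 = -4) = -4 (attained at k = 2)
  C[0][2] = min over k of (A[0][0] + B[0][2] = 2 + 9 = 11, A[0][1] + B[1][2] = -5 + 4 = -1, A[0][2] + B[2][2] = -1 + 6 = 5) = -1 (attained at k = 1)
  C[1][0] = min over k of (A[1][0] + B[0][0] = 6 + 1 = 7, A[1][1] + B[1][0] = -5 + 8 = 3, A[1][2] + B[2][0] = 7 + -2 = 5) = 3 (attained at k = 1)
  C[1][1] = min over k of (A[1][0] + B[0][1] = 6 + 7 = 13, A[1][1] + B[1][1] = -5 + 2 = -3, A[1][2] + B[2][1] = 7 + -3 = 4) = -3 (attained at k = 1)
  C[1][2] = min over k of (A[1][0] + B[0][2] = 6 + 9 = 15, A[1][1] + B[1][2] = -5 + 4 = -1, A[1][2] + B[2][2] = 7 + 6 = 13) = -1 (attained at k = 1)
  C[2][0] = min over k of (A[2][0] + B[0][0] = -3 + 1 = -2, A[2][1] + B[1][0] = 7 + 8 = 15, A[2][2] + B[2][0] = 8 + -2 = 6) = -2 (attained at k = 0)
  C[2][1] = min over k of (A[2][0] + B[0][1] = -3 + 7 = 4, A[2][1] + B[1][1] = 7 + 2 = 9, A[2][2] + B[2][1] = 8 + -3 = 5) = 4 (attained at k = 0)
  C[2][2] = min over k of (A[2][0] + B[0][2] = -3 + 9 = 6, A[2][1] + B[1][2] = 7 + 4 = 11, A[2][2] + B[2][2] = 8 + 6 = 14) = 6 (attained at k = 0)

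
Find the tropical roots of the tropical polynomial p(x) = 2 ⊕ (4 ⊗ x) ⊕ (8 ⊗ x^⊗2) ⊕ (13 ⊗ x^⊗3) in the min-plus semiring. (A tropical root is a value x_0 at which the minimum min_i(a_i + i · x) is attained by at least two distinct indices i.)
Roots: {-5, -4, -2}

Each tropical root is a break point of the lower envelope of the lines y = a_i + i · x (there are 4 lines, with slopes 0, 1, ..., 3). Only the lines that attain the minimum somewhere contribute to roots; other lines are dominated. Here the surviving (envelope) indices are i = 3, i = 2, i = 1, i = 0.
Intersections between consecutive envelope lines give the roots: for adjacent envelope indices i < j the intersection is x = (a_i − a_j) / (j − i). Reading off the sorted break points: {-5, -4, -2}.
Verification: at each break x_0, at least two indices attain the minimum of min_i(a_i + i · x_0).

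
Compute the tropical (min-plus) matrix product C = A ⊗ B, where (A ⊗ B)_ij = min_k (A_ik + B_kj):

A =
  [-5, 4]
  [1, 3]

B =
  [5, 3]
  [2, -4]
A ⊗ B =
  [0, -2]
  [5, -1]

Apply the min-plus product entry-by-entry:
  C[0][0] = min over k of (A[0][0] + B[0][0] = -5 + 5 = 0, A[0][1] + B[1][0] = 4 + 2 = 6) = 0 (attained at k = 0)
  C[0][1] = min over k of (A[0][0] + B[0][1] = -5 + 3 = -2, A[0][1] + B[1][1] = 4 + -4 = 0) = -2 (attained at k = 0)
  C[1][0] = min over k of (A[1][0] + B[0][0] = 1 + 5 = 6, A[1][1] + B[1][0] = 3 + 2 = 5) = 5 (attained at k = 1)
  C[1][1] = min over k of (A[1][0] + B[0][1] = 1 + 3 = 4, A[1][1] + B[1][1] = 3 + -4 = -1) = -1 (attained at k = 1)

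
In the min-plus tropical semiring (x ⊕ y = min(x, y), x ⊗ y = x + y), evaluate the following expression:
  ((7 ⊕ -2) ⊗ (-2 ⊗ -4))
((7 ⊕ -2) ⊗ (-2 ⊗ -4)) = -8

Expand innermost to outermost. Recall ⊕ takes the minimum of its arguments and ⊗ takes their sum. Working out the expression ((7 ⊕ -2) ⊗ (-2 ⊗ -4)) gives -8.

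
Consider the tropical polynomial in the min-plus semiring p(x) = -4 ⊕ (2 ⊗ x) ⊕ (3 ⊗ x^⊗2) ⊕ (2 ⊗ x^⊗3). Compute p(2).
p(2) = -4

A tropical monomial a ⊗ x^⊗i evaluates to a + i · x. Evaluating each term at x = 2:
  Term 0 contributes -4 + 0 · 2 = -4
  Term 1 contributes 2 + 1 · 2 = 4
  Term 2 contributes 3 + 2 · 2 = 7
  Term 3 contributes 2 + 3 · 2 = 8
p(2) = ⊕ of these = min[-4, 4, 7, 8] = -4.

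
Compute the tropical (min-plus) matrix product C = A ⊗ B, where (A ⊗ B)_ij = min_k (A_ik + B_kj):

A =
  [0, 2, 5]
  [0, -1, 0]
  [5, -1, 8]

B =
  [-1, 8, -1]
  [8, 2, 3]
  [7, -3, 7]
A ⊗ B =
  [-1, 2, -1]
  [-1, -3, -1]
  [4, 1, 2]

Apply the min-plus product entry-by-entry:
  C[0][0] = min over k of (A[0][0] + B[0][0] = 0 + -1 = -1, A[0][1] + B[1][0] = 2 + 8 = 10, A[0][2] + B[2][0] = 5 + 7 = 12) = -1 (attained at k = 0)
  C[0][1] = min over k of (A[0][0] + B[0][1] = 0 + 8 = 8, A[0][1] + B[1][1] = 2 + 2 = 4, A[0][2] + B[2][1] = 5 + -3 = 2) = 2 (attained at k = 2)
  C[0][2] = min over k of (A[0][0] + B[0][2] = 0 + -1 = -1, A[0][1] + B[1][2] = 2 + 3 = 5, A[0][2] + B[2][2] = 5 + 7 = 12) = -1 (attained at k = 0)
  C[1][0] = min over k of (A[1][0] + B[0][0] = 0 + -1 = -1, A[1][1] + B[1][0] = -1 + 8 = 7, A[1][2] + B[2][0] = 0 + 7 = 7) = -1 (attained at k = 0)
  C[1][1] = min over k of (A[1][0] + B[0][1] = 0 + 8 = 8, A[1][1] + B[1][1] = -1 + 2 = 1, A[1][2] + B[2][1] = 0 + -3 = -3) = -3 (attained at k = 2)
  C[1][2] = min over k of (A[1][0] + B[0][2] = 0 + -1 = -1, A[1][1] + B[1][2] = -1 + 3 = 2, A[1][2] + B[2][2] = 0 + 7 = 7) = -1 (attained at k = 0)
  C[2][0] = min over k of (A[2][0] + B[0][0] = 5 + -1 = 4, A[2][1] + B[1][0] = -1 + 8 = 7, A[2][2] + B[2][0] = 8 + 7 = 15) = 4 (attained at k = 0)
  C[2][1] = min over k of (A[2][0] + B[0][1] = 5 + 8 = 13, A[2][1] + B[1][1] = -1 + 2 = 1, A[2][2] + B[2][1] = 8 + -3 = 5) = 1 (attained at k = 1)
  C[2][2] = min over k of (A[2][0] + B[0][2] = 5 + -1 = 4, A[2][1] + B[1][2] = -1 + 3 = 2, A[2][2] + B[2][2] = 8 + 7 = 15) = 2 (attained at k = 1)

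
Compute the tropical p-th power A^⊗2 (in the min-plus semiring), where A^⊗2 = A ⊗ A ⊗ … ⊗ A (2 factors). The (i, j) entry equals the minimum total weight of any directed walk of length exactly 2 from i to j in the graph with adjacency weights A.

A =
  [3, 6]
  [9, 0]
A^⊗2 =
  [6, 6]
  [9, 0]

Each entry (A^⊗2)_ij equals the minimum over all length-2 walks i = v_0 → v_1 → … → v_2 = j of Σ_t A[v_t][v_{t+1}]. For example, for (i, j) = (0, 1) we minimise over 2 possible intermediate vertex sequences; the minimum is 6, attained along the walk 0 → 1 → 1.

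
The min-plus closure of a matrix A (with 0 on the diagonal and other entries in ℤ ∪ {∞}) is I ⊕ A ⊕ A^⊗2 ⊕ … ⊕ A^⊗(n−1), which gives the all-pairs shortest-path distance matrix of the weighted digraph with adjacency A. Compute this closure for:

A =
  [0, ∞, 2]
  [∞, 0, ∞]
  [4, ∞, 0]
Closure =
  [0, ∞, 2]
  [∞, 0, ∞]
  [4, ∞, 0]

This is the Floyd-Warshall all-pairs shortest-path computation. For each intermediate vertex k = 0, 1, …, 2, update dist[i][j] ← min(dist[i][j], dist[i][k] + dist[k][j]). The final matrix gives, for each (i, j), the minimum total weight of any directed path from i to j (possibly empty when i = j).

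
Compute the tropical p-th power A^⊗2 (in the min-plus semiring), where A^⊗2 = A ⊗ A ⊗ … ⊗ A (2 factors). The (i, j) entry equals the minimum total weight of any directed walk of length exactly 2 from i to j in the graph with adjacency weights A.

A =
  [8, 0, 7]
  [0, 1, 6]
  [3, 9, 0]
A^⊗2 =
  [0, 1, 6]
  [1, 0, 6]
  [3, 3, 0]

Each entry (A^⊗2)_ij equals the minimum over all length-2 walks i = v_0 → v_1 → … → v_2 = j of Σ_t A[v_t][v_{t+1}]. For example, for (i, j) = (0, 2) we minimise over 3 possible intermediate vertex sequences; the minimum is 6, attained along the walk 0 → 1 → 2.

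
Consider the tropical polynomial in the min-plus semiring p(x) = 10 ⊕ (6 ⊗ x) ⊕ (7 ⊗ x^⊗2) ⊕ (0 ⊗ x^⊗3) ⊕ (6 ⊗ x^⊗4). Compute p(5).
p(5) = 10

A tropical monomial a ⊗ x^⊗i evaluates to a + i · x. Evaluating each term at x = 5:
  Term 0 contributes 10 + 0 · 5 = 10
  Term 1 contributes 6 + 1 · 5 = 11
  Term 2 contributes 7 + 2 · 5 = 17
  Term 3 contributes 0 + 3 · 5 = 15
  Term 4 contributes 6 + 4 · 5 = 26
p(5) = ⊕ of these = min[10, 11, 17, 15, 26] = 10.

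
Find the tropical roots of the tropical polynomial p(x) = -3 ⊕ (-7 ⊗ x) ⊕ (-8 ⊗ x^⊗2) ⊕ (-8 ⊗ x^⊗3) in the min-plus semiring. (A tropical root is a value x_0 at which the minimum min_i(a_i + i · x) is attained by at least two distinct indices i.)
Roots: {0, 1, 4}

Each tropical root is a break point of the lower envelope of the lines y = a_i + i · x (there are 4 lines, with slopes 0, 1, ..., 3). Only the lines that attain the minimum somewhere contribute to roots; other lines are dominated. Here the surviving (envelope) indices are i = 3, i = 2, i = 1, i = 0.
Intersections between consecutive envelope lines give the roots: for adjacent envelope indices i < j the intersection is x = (a_i − a_j) / (j − i). Reading off the sorted break points: {0, 1, 4}.
Verification: at each break x_0, at least two indices attain the minimum of min_i(a_i + i · x_0).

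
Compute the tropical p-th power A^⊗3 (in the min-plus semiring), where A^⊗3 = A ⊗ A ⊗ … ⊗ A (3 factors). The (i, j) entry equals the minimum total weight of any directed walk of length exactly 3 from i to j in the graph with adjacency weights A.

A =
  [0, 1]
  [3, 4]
A^⊗3 =
  [0, 1]
  [3, 4]

Each entry (A^⊗3)_ij equals the minimum over all length-3 walks i = v_0 → v_1 → … → v_3 = j of Σ_t A[v_t][v_{t+1}]. For example, for (i, j) = (0, 1) we minimise over 4 possible intermediate vertex sequences; the minimum is 1, attained along the walk 0 → 0 → 0 → 1.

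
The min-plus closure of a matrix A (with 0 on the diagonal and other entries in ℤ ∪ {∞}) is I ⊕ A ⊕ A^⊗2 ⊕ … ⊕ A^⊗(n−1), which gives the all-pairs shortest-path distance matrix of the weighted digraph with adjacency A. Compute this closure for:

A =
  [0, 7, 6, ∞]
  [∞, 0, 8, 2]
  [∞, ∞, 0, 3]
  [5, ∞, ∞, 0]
Closure =
  [0, 7, 6, 9]
  [7, 0, 8, 2]
  [8, 15, 0, 3]
  [5, 12, 11, 0]

This is the Floyd-Warshall all-pairs shortest-path computation. For each intermediate vertex k = 0, 1, …, 3, update dist[i][j] ← min(dist[i][j], dist[i][k] + dist[k][j]). The final matrix gives, for each (i, j), the minimum total weight of any directed path from i to j (possibly empty when i = j).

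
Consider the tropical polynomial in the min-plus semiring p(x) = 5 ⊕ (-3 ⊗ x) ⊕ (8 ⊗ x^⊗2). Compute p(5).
p(5) = 2

A tropical monomial a ⊗ x^⊗i evaluates to a + i · x. Evaluating each term at x = 5:
  Term 0 contributes 5 + 0 · 5 = 5
  Term 1 contributes -3 + 1 · 5 = 2
  Term 2 contributes 8 + 2 · 5 = 18
p(5) = ⊕ of these = min[5, 2, 18] = 2.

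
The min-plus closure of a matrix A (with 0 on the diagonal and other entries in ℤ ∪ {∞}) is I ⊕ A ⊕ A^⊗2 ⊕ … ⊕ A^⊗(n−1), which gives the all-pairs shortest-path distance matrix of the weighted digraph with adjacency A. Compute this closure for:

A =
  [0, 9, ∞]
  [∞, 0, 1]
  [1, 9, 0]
Closure =
  [0, 9, 10]
  [2, 0, 1]
  [1, 9, 0]

This is the Floyd-Warshall all-pairs shortest-path computation. For each intermediate vertex k = 0, 1, …, 2, update dist[i][j] ← min(dist[i][j], dist[i][k] + dist[k][j]). The final matrix gives, for each (i, j), the minimum total weight of any directed path from i to j (possibly empty when i = j).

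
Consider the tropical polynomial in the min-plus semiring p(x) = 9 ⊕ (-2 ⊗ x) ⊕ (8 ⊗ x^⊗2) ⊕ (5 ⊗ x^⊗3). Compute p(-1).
p(-1) = -3

A tropical monomial a ⊗ x^⊗i evaluates to a + i · x. Evaluating each term at x = -1:
  Term 0 contributes 9 + 0 · -1 = 9
  Term 1 contributes -2 + 1 · -1 = -3
  Term 2 contributes 8 + 2 · -1 = 6
  Term 3 contributes 5 + 3 · -1 = 2
p(-1) = ⊕ of these = min[9, -3, 6, 2] = -3.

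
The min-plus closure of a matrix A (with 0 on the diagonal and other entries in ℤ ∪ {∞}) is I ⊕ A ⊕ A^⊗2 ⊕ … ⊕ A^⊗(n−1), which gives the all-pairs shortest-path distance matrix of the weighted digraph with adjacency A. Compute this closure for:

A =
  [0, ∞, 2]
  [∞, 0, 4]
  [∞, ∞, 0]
Closure =
  [0, ∞, 2]
  [∞, 0, 4]
  [∞, ∞, 0]

This is the Floyd-Warshall all-pairs shortest-path computation. For each intermediate vertex k = 0, 1, …, 2, update dist[i][j] ← min(dist[i][j], dist[i][k] + dist[k][j]). The final matrix gives, for each (i, j), the minimum total weight of any directed path from i to j (possibly empty when i = j).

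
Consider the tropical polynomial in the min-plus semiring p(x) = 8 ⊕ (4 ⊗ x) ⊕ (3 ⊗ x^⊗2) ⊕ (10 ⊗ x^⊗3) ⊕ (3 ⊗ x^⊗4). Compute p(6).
p(6) = 8

A tropical monomial a ⊗ x^⊗i evaluates to a + i · x. Evaluating each term at x = 6:
  Term 0 contributes 8 + 0 · 6 = 8
  Term 1 contributes 4 + 1 · 6 = 10
  Term 2 contributes 3 + 2 · 6 = 15
  Term 3 contributes 10 + 3 · 6 = 28
  Term 4 contributes 3 + 4 · 6 = 27
p(6) = ⊕ of these = min[8, 10, 15, 28, 27] = 8.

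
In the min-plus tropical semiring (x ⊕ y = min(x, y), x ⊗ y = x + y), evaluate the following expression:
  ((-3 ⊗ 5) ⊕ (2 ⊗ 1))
((-3 ⊗ 5) ⊕ (2 ⊗ 1)) = 2

Expand innermost to outermost. Recall ⊕ takes the minimum of its arguments and ⊗ takes their sum. Working out the expression ((-3 ⊗ 5) ⊕ (2 ⊗ 1)) gives 2.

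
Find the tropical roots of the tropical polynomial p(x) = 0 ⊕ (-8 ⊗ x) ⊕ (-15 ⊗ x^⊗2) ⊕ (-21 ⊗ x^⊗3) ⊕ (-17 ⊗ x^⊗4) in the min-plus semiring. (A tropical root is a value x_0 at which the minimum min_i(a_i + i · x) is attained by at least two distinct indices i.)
Roots: {-4, 6, 7, 8}

Each tropical root is a break point of the lower envelope of the lines y = a_i + i · x (there are 5 lines, with slopes 0, 1, ..., 4). Only the lines that attain the minimum somewhere contribute to roots; other lines are dominated. Here the surviving (envelope) indices are i = 4, i = 3, i = 2, i = 1, i = 0.
Intersections between consecutive envelope lines give the roots: for adjacent envelope indices i < j the intersection is x = (a_i − a_j) / (j − i). Reading off the sorted break points: {-4, 6, 7, 8}.
Verification: at each break x_0, at least two indices attain the minimum of min_i(a_i + i · x_0).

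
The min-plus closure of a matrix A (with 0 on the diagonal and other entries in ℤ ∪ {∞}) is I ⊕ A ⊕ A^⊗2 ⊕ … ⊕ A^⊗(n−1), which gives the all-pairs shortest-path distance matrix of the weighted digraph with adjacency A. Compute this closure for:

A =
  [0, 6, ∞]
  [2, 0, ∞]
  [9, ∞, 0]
Closure =
  [0, 6, ∞]
  [2, 0, ∞]
  [9, 15, 0]

This is the Floyd-Warshall all-pairs shortest-path computation. For each intermediate vertex k = 0, 1, …, 2, update dist[i][j] ← min(dist[i][j], dist[i][k] + dist[k][j]). The final matrix gives, for each (i, j), the minimum total weight of any directed path from i to j (possibly empty when i = j).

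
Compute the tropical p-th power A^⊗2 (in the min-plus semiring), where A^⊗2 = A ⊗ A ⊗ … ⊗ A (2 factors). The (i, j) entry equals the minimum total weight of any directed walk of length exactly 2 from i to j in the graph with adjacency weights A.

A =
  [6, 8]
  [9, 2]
A^⊗2 =
  [12, 10]
  [11, 4]

Each entry (A^⊗2)_ij equals the minimum over all length-2 walks i = v_0 → v_1 → … → v_2 = j of Σ_t A[v_t][v_{t+1}]. For example, for (i, j) = (0, 1) we minimise over 2 possible intermediate vertex sequences; the minimum is 10, attained along the walk 0 → 1 → 1.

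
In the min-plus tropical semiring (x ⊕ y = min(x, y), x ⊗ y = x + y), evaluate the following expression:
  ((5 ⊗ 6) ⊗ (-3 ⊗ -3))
((5 ⊗ 6) ⊗ (-3 ⊗ -3)) = 5

Expand innermost to outermost. Recall ⊕ takes the minimum of its arguments and ⊗ takes their sum. Working out the expression ((5 ⊗ 6) ⊗ (-3 ⊗ -3)) gives 5.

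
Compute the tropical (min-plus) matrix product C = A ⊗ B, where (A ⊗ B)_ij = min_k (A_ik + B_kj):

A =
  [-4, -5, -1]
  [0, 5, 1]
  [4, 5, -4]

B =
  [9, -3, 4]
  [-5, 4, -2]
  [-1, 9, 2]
A ⊗ B =
  [-10, -7, -7]
  [0, -3, 3]
  [-5, 1, -2]

Apply the min-plus product entry-by-entry:
  C[0][0] = min over k of (A[0][0] + B[0][0] = -4 + 9 = 5, A[0][1] + B[1][0] = -5 + -5 = -10, A[0][2] + B[2][0] = -1 + -1 = -2) = -10 (attained at k = 1)
  C[0][1] = min over k of (A[0][0] + B[0][1] = -4 + -3 = -7, A[0][1] + B[1][1] = -5 + 4 = -1, A[0][2] + B[2][1] = -1 + 9 = 8) = -7 (attained at k = 0)
  C[0][2] = min over k of (A[0][0] + B[0][2] = -4 + 4 = 0, A[0][1] + B[1][2] = -5 + -2 = -7, A[0][2] + B[2][2] = -1 + 2 = 1) = -7 (attained at k = 1)
  C[1][0] = min over k of (A[1][0] + B[0][0] = 0 + 9 = 9, A[1][1] + B[1][0] = 5 + -5 = 0, A[1][2] + B[2][0] = 1 + -1 = 0) = 0 (attained at k = 1)
  C[1][1] = min over k of (A[1][0] + B[0][1] = 0 + -3 = -3, A[1][1] + B[1][1] = 5 + 4 = 9, A[1][2] + B[2][1] = 1 + 9 = 10) = -3 (attained at k = 0)
  C[1][2] = min over k of (A[1][0] + B[0][2] = 0 + 4 = 4, A[1][1] + B[1][2] = 5 + -2 = 3, A[1][2] + B[2][2] = 1 + 2 = 3) = 3 (attained at k = 1)
  C[2][0] = min over k of (A[2][0] + B[0][0] = 4 + 9 = 13, A[2][1] + B[1][0] = 5 + -5 = 0, A[2][2] + B[2][0] = -4 + -1 = -5) = -5 (attained at k = 2)
  C[2][1] = min over k of (A[2][0] + B[0][1] = 4 + -3 = 1, A[2][1] + B[1][1] = 5 + 4 = 9, A[2][2] + B[2][1] = -4 + 9 = 5) = 1 (attained at k = 0)
  C[2][2] = min over k of (A[2][0] + B[0][2] = 4 + 4 = 8, A[2][1] + B[1][2] = 5 + -2 = 3, A[2][2] + B[2][2] = -4 + 2 = -2) = -2 (attained at k = 2)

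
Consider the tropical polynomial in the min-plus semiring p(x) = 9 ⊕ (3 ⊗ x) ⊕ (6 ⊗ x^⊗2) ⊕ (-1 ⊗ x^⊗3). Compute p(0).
p(0) = -1

A tropical monomial a ⊗ x^⊗i evaluates to a + i · x. Evaluating each term at x = 0:
  Term 0 contributes 9 + 0 · 0 = 9
  Term 1 contributes 3 + 1 · 0 = 3
  Term 2 contributes 6 + 2 · 0 = 6
  Term 3 contributes -1 + 3 · 0 = -1
p(0) = ⊕ of these = min[9, 3, 6, -1] = -1.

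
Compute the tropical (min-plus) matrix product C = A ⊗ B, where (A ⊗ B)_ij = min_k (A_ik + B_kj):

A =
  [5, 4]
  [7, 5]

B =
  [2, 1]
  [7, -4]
A ⊗ B =
  [7, 0]
  [9, 1]

Apply the min-plus product entry-by-entry:
  C[0][0] = min over k of (A[0][0] + B[0][0] = 5 + 2 = 7, A[0][1] + B[1][0] = 4 + 7 = 11) = 7 (attained at k = 0)
  C[0][1] = min over k of (A[0][0] + B[0][1] = 5 + 1 = 6, A[0][1] + B[1][1] = 4 + -4 = 0) = 0 (attained at k = 1)
  C[1][0] = min over k of (A[1][0] + B[0][0] = 7 + 2 = 9, A[1][1] + B[1][0] = 5 + 7 = 12) = 9 (attained at k = 0)
  C[1][1] = min over k of (A[1][0] + B[0][1] = 7 + 1 = 8, A[1][1] + B[1][1] = 5 + -4 = 1) = 1 (attained at k = 1)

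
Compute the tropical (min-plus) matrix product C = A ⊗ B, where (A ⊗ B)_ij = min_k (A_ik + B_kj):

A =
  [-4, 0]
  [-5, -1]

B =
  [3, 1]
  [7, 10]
A ⊗ B =
  [-1, -3]
  [-2, -4]

Apply the min-plus product entry-by-entry:
  C[0][0] = min over k of (A[0][0] + B[0][0] = -4 + 3 = -1, A[0][1] + B[1][0] = 0 + 7 = 7) = -1 (attained at k = 0)
  C[0][1] = min over k of (A[0][0] + B[0][1] = -4 + 1 = -3, A[0][1] + B[1][1] = 0 + 10 = 10) = -3 (attained at k = 0)
  C[1][0] = min over k of (A[1][0] + B[0][0] = -5 + 3 = -2, A[1][1] + B[1][0] = -1 + 7 = 6) = -2 (attained at k = 0)
  C[1][1] = min over k of (A[1][0] + B[0][1] = -5 + 1 = -4, A[1][1] + B[1][1] = -1 + 10 = 9) = -4 (attained at k = 0)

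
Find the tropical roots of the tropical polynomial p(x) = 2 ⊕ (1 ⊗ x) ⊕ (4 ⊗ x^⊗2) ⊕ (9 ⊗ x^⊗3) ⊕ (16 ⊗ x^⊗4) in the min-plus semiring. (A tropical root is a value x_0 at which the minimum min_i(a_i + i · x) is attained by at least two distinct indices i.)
Roots: {-7, -5, -3, 1}

Each tropical root is a break point of the lower envelope of the lines y = a_i + i · x (there are 5 lines, with slopes 0, 1, ..., 4). Only the lines that attain the minimum somewhere contribute to roots; other lines are dominated. Here the surviving (envelope) indices are i = 4, i = 3, i = 2, i = 1, i = 0.
Intersections between consecutive envelope lines give the roots: for adjacent envelope indices i < j the intersection is x = (a_i − a_j) / (j − i). Reading off the sorted break points: {-7, -5, -3, 1}.
Verification: at each break x_0, at least two indices attain the minimum of min_i(a_i + i · x_0).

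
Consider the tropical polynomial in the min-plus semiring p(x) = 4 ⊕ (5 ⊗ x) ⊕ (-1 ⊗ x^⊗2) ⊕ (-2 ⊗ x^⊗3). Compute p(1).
p(1) = 1

A tropical monomial a ⊗ x^⊗i evaluates to a + i · x. Evaluating each term at x = 1:
  Term 0 contributes 4 + 0 · 1 = 4
  Term 1 contributes 5 + 1 · 1 = 6
  Term 2 contributes -1 + 2 · 1 = 1
  Term 3 contributes -2 + 3 · 1 = 1
p(1) = ⊕ of these = min[4, 6, 1, 1] = 1.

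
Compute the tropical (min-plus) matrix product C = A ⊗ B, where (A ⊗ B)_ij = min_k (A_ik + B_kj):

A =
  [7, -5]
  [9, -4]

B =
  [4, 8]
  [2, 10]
A ⊗ B =
  [-3, 5]
  [-2, 6]

Apply the min-plus product entry-by-entry:
  C[0][0] = min over k of (A[0][0] + B[0][0] = 7 + 4 = 11, A[0][1] + B[1][0] = -5 + 2 = -3) = -3 (attained at k = 1)
  C[0][1] = min over k of (A[0][0] + B[0][1] = 7 + 8 = 15, A[0][1] + B[1][1] = -5 + 10 = 5) = 5 (attained at k = 1)
  C[1][0] = min over k of (A[1][0] + B[0][0] = 9 + 4 = 13, A[1][1] + B[1][0] = -4 + 2 = -2) = -2 (attained at k = 1)
  C[1][1] = min over k of (A[1][0] + B[0][1] = 9 + 8 = 17, A[1][1] + B[1][1] = -4 + 10 = 6) = 6 (attained at k = 1)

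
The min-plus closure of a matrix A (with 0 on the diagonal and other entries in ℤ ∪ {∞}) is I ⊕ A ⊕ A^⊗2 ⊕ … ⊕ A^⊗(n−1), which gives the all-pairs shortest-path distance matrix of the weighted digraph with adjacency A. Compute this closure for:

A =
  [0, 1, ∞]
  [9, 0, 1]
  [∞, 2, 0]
Closure =
  [0, 1, 2]
  [9, 0, 1]
  [11, 2, 0]

This is the Floyd-Warshall all-pairs shortest-path computation. For each intermediate vertex k = 0, 1, …, 2, update dist[i][j] ← min(dist[i][j], dist[i][k] + dist[k][j]). The final matrix gives, for each (i, j), the minimum total weight of any directed path from i to j (possibly empty when i = j).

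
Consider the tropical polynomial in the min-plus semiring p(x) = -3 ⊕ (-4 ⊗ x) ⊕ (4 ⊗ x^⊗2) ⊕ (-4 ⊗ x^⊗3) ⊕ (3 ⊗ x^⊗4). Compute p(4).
p(4) = -3

A tropical monomial a ⊗ x^⊗i evaluates to a + i · x. Evaluating each term at x = 4:
  Term 0 contributes -3 + 0 · 4 = -3
  Term 1 contributes -4 + 1 · 4 = 0
  Term 2 contributes 4 + 2 · 4 = 12
  Term 3 contributes -4 + 3 · 4 = 8
  Term 4 contributes 3 + 4 · 4 = 19
p(4) = ⊕ of these = min[-3, 0, 12, 8, 19] = -3.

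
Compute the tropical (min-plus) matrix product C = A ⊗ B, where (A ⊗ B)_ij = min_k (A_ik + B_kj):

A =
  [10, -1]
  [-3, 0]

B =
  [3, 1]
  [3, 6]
A ⊗ B =
  [2, 5]
  [0, -2]

Apply the min-plus product entry-by-entry:
  C[0][0] = min over k of (A[0][0] + B[0][0] = 10 + 3 = 13, A[0][1] + B[1][0] = -1 + 3 = 2) = 2 (attained at k = 1)
  C[0][1] = min over k of (A[0][0] + B[0][1] = 10 + 1 = 11, A[0][1] + B[1][1] = -1 + 6 = 5) = 5 (attained at k = 1)
  C[1][0] = min over k of (A[1][0] + B[0][0] = -3 + 3 = 0, A[1][1] + B[1][0] = 0 + 3 = 3) = 0 (attained at k = 0)
  C[1][1] = min over k of (A[1][0] + B[0][1] = -3 + 1 = -2, A[1][1] + B[1][1] = 0 + 6 = 6) = -2 (attained at k = 0)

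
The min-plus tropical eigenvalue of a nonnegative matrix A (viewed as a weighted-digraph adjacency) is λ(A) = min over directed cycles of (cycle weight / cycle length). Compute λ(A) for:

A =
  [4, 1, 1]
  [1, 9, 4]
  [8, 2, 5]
λ(A) = 1

Enumerate directed cycles and compute their means (weight / length). Sample:
  cycle 0 → 0: weight = 4, length = 1, mean = 4/1 ≈ 4.000
  cycle 1 → 1: weight = 9, length = 1, mean = 9/1 ≈ 9.000
  cycle 2 → 2: weight = 5, length = 1, mean = 5/1 ≈ 5.000
  cycle 0 → 1 → 0: weight = 2, length = 2, mean = 2/2 ≈ 1.000
  cycle 0 → 2 → 0: weight = 9, length = 2, mean = 9/2 ≈ 4.500
  cycle 1 → 0 → 1: weight = 2, length = 2, mean = 2/2 ≈ 1.000
Minimum mean = 1.000, attained e.g. along the cycle 0 → 1 → 0 with weight 2 and length 2. So λ(A) = 2/2 = 1.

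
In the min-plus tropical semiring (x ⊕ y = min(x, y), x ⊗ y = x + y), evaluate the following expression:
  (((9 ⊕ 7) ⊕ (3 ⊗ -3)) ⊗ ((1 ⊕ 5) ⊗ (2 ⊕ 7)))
(((9 ⊕ 7) ⊕ (3 ⊗ -3)) ⊗ ((1 ⊕ 5) ⊗ (2 ⊕ 7))) = 3

Expand innermost to outermost. Recall ⊕ takes the minimum of its arguments and ⊗ takes their sum. Working out the expression (((9 ⊕ 7) ⊕ (3 ⊗ -3)) ⊗ ((1 ⊕ 5) ⊗ (2 ⊕ 7))) gives 3.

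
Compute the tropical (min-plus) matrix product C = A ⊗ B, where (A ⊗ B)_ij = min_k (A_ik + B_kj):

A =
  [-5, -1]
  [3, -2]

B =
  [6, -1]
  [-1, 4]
A ⊗ B =
  [-2, -6]
  [-3, 2]

Apply the min-plus product entry-by-entry:
  C[0][0] = min over k of (A[0][0] + B[0][0] = -5 + 6 = 1, A[0][1] + B[1][0] = -1 + -1 = -2) = -2 (attained at k = 1)
  C[0][1] = min over k of (A[0][0] + B[0][1] = -5 + -1 = -6, A[0][1] + B[1][1] = -1 + 4 = 3) = -6 (attained at k = 0)
  C[1][0] = min over k of (A[1][0] + B[0][0] = 3 + 6 = 9, A[1][1] + B[1][0] = -2 + -1 = -3) = -3 (attained at k = 1)
  C[1][1] = min over k of (A[1][0] + B[0][1] = 3 + -1 = 2, A[1][1] + B[1][1] = -2 + 4 = 2) = 2 (attained at k = 0)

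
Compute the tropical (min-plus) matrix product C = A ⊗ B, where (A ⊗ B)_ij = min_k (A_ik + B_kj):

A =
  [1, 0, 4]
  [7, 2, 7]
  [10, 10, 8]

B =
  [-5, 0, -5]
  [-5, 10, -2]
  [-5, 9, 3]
A ⊗ B =
  [-5, 1, -4]
  [-3, 7, 0]
  [3, 10, 5]

Apply the min-plus product entry-by-entry:
  C[0][0] = min over k of (A[0][0] + B[0][0] = 1 + -5 = -4, A[0][1] + B[1][0] = 0 + -5 = -5, A[0][2] + B[2][0] = 4 + -5 = -1) = -5 (attained at k = 1)
  C[0][1] = min over k of (A[0][0] + B[0][1] = 1 + 0 = 1, A[0][1] + B[1][1] = 0 + 10 = 10, A[0][2] + B[2][1] = 4 + 9 = 13) = 1 (attained at k = 0)
  C[0][2] = min over k of (A[0][0] + B[0][2] = 1 + -5 = -4, A[0][1] + B[1][2] = 0 + -2 = -2, A[0][2] + B[2][2] = 4 + 3 = 7) = -4 (attained at k = 0)
  C[1][0] = min over k of (A[1][0] + B[0][0] = 7 + -5 = 2, A[1][1] + B[1][0] = 2 + -5 = -3, A[1][2] + B[2][0] = 7 + -5 = 2) = -3 (attained at k = 1)
  C[1][1] = min over k of (A[1][0] + B[0][1] = 7 + 0 = 7, A[1][1] + B[1][1] = 2 + 10 = 12, A[1][2] + B[2][1] = 7 + 9 = 16) = 7 (attained at k = 0)
  C[1][2] = min over k of (A[1][0] + B[0][2] = 7 + -5 = 2, A[1][1] + B[1][2] = 2 + -2 = 0, A[1][2] + B[2][2] = 7 + 3 = 10) = 0 (attained at k = 1)
  C[2][0] = min over k of (A[2][0] + B[0][0] = 10 + -5 = 5, A[2][1] + B[1][0] = 10 + -5 = 5, A[2][2] + B[2][0] = 8 + -5 = 3) = 3 (attained at k = 2)
  C[2][1] = min over k of (A[2][0] + B[0][1] = 10 + 0 = 10, A[2][1] + B[1][1] = 10 + 10 = 20, A[2][2] + B[2][1] = 8 + 9 = 17) = 10 (attained at k = 0)
  C[2][2] = min over k of (A[2][0] + B[0][2] = 10 + -5 = 5, A[2][1] + B[1][2] = 10 + -2 = 8, A[2][2] + B[2][2] = 8 + 3 = 11) = 5 (attained at k = 0)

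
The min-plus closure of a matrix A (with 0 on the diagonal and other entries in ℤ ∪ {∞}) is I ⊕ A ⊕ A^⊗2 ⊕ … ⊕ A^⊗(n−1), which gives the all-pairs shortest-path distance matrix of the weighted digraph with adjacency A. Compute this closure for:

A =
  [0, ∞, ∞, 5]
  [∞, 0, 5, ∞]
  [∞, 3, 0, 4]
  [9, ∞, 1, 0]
Closure =
  [0, 9, 6, 5]
  [18, 0, 5, 9]
  [13, 3, 0, 4]
  [9, 4, 1, 0]

This is the Floyd-Warshall all-pairs shortest-path computation. For each intermediate vertex k = 0, 1, …, 3, update dist[i][j] ← min(dist[i][j], dist[i][k] + dist[k][j]). The final matrix gives, for each (i, j), the minimum total weight of any directed path from i to j (possibly empty when i = j).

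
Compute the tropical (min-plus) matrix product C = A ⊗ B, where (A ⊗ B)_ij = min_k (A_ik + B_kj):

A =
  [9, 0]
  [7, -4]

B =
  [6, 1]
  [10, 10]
A ⊗ B =
  [10, 10]
  [6, 6]

Apply the min-plus product entry-by-entry:
  C[0][0] = min over k of (A[0][0] + B[0][0] = 9 + 6 = 15, A[0][1] + B[1][0] = 0 + 10 = 10) = 10 (attained at k = 1)
  C[0][1] = min over k of (A[0][0] + B[0][1] = 9 + 1 = 10, A[0][1] + B[1][1] = 0 + 10 = 10) = 10 (attained at k = 0)
  C[1][0] = min over k of (A[1][0] + B[0][0] = 7 + 6 = 13, A[1][1] + B[1][0] = -4 + 10 = 6) = 6 (attained at k = 1)
  C[1][1] = min over k of (A[1][0] + B[0][1] = 7 + 1 = 8, A[1][1] + B[1][1] = -4 + 10 = 6) = 6 (attained at k = 1)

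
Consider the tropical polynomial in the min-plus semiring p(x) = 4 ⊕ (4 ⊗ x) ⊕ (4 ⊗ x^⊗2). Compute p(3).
p(3) = 4

A tropical monomial a ⊗ x^⊗i evaluates to a + i · x. Evaluating each term at x = 3:
  Term 0 contributes 4 + 0 · 3 = 4
  Term 1 contributes 4 + 1 · 3 = 7
  Term 2 contributes 4 + 2 · 3 = 10
p(3) = ⊕ of these = min[4, 7, 10] = 4.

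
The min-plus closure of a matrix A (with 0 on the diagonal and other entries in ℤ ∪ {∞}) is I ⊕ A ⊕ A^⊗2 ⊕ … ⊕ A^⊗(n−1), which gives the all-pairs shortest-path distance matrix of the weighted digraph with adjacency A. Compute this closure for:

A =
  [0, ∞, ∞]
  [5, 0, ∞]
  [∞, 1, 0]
Closure =
  [0, ∞, ∞]
  [5, 0, ∞]
  [6, 1, 0]

This is the Floyd-Warshall all-pairs shortest-path computation. For each intermediate vertex k = 0, 1, …, 2, update dist[i][j] ← min(dist[i][j], dist[i][k] + dist[k][j]). The final matrix gives, for each (i, j), the minimum total weight of any directed path from i to j (possibly empty when i = j).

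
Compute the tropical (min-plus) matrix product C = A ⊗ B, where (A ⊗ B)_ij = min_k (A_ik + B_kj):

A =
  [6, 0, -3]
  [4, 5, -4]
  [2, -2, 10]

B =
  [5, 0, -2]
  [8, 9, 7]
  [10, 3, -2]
A ⊗ B =
  [7, 0, -5]
  [6, -1, -6]
  [6, 2, 0]

Apply the min-plus product entry-by-entry:
  C[0][0] = min over k of (A[0][0] + B[0][0] = 6 + 5 = 11, A[0][1] + B[1][0] = 0 + 8 = 8, A[0][2] + B[2][0] = -3 + 10 = 7) = 7 (attained at k = 2)
  C[0][1] = min over k of (A[0][0] + B[0][1] = 6 + 0 = 6, A[0][1] + B[1][1] = 0 + 9 = 9, A[0][2] + B[2][1] = -3 + 3 = 0) = 0 (attained at k = 2)
  C[0][2] = min over k of (A[0][0] + B[0][2] = 6 + -2 = 4, A[0][1] + B[1][2] = 0 + 7 = 7, A[0][2] + B[2][2] = -3 + -2 = -5) = -5 (attained at k = 2)
  C[1][0] = min over k of (A[1][0] + B[0][0] = 4 + 5 = 9, A[1][1] + B[1][0] = 5 + 8 = 13, A[1][2] + B[2][0] = -4 + 10 = 6) = 6 (attained at k = 2)
  C[1][1] = min over k of (A[1][0] + B[0][1] = 4 + 0 = 4, A[1][1] + B[1][1] = 5 + 9 = 14, A[1][2] + B[2][1] = -4 + 3 = -1) = -1 (attained at k = 2)
  C[1][2] = min over k of (A[1][0] + B[0][2] = 4 + -2 = 2, A[1][1] + B[1][2] = 5 + 7 = 12, A[1][2] + B[2][2] = -4 + -2 = -6) = -6 (attained at k = 2)
  C[2][0] = min over k of (A[2][0] + B[0][0] = 2 + 5 = 7, A[2][1] + B[1][0] = -2 + 8 = 6, A[2][2] + B[2][0] = 10 + 10 = 20) = 6 (attained at k = 1)
  C[2][1] = min over k of (A[2][0] + B[0][1] = 2 + 0 = 2, A[2][1] + B[1][1] = -2 + 9 = 7, A[2][2] + B[2][1] = 10 + 3 = 13) = 2 (attained at k = 0)
  C[2][2] = min over k of (A[2][0] + B[0][2] = 2 + -2 = 0, A[2][1] + B[1][2] = -2 + 7 = 5, A[2][2] + B[2][2] = 10 + -2 = 8) = 0 (attained at k = 0)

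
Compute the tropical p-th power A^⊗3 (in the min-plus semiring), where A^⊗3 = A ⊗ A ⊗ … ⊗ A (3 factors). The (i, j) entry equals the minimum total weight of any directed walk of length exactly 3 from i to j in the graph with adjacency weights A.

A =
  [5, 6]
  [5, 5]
A^⊗3 =
  [15, 16]
  [15, 15]

Each entry (A^⊗3)_ij equals the minimum over all length-3 walks i = v_0 → v_1 → … → v_3 = j of Σ_t A[v_t][v_{t+1}]. For example, for (i, j) = (0, 1) we minimise over 4 possible intermediate vertex sequences; the minimum is 16, attained along the walk 0 → 0 → 0 → 1.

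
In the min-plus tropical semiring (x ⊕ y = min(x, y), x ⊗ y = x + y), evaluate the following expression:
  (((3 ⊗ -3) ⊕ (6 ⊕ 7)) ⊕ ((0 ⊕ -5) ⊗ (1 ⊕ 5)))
(((3 ⊗ -3) ⊕ (6 ⊕ 7)) ⊕ ((0 ⊕ -5) ⊗ (1 ⊕ 5))) = -4

Expand innermost to outermost. Recall ⊕ takes the minimum of its arguments and ⊗ takes their sum. Working out the expression (((3 ⊗ -3) ⊕ (6 ⊕ 7)) ⊕ ((0 ⊕ -5) ⊗ (1 ⊕ 5))) gives -4.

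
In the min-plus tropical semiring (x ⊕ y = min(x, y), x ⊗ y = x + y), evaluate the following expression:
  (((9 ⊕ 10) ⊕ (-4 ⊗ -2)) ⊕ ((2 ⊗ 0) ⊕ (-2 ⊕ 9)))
(((9 ⊕ 10) ⊕ (-4 ⊗ -2)) ⊕ ((2 ⊗ 0) ⊕ (-2 ⊕ 9))) = -6

Expand innermost to outermost. Recall ⊕ takes the minimum of its arguments and ⊗ takes their sum. Working out the expression (((9 ⊕ 10) ⊕ (-4 ⊗ -2)) ⊕ ((2 ⊗ 0) ⊕ (-2 ⊕ 9))) gives -6.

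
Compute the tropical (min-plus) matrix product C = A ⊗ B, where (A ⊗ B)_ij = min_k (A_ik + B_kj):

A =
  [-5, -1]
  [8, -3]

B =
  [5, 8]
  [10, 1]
A ⊗ B =
  [0, 0]
  [7, -2]

Apply the min-plus product entry-by-entry:
  C[0][0] = min over k of (A[0][0] + B[0][0] = -5 + 5 = 0, A[0][1] + B[1][0] = -1 + 10 = 9) = 0 (attained at k = 0)
  C[0][1] = min over k of (A[0][0] + B[0][1] = -5 + 8 = 3, A[0][1] + B[1][1] = -1 + 1 = 0) = 0 (attained at k = 1)
  C[1][0] = min over k of (A[1][0] + B[0][0] = 8 + 5 = 13, A[1][1] + B[1][0] = -3 + 10 = 7) = 7 (attained at k = 1)
  C[1][1] = min over k of (A[1][0] + B[0][1] = 8 + 8 = 16, A[1][1] + B[1][1] = -3 + 1 = -2) = -2 (attained at k = 1)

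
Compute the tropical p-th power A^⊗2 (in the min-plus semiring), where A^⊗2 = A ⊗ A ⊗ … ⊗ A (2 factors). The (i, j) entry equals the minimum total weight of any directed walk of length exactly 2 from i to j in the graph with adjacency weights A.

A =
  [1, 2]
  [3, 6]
A^⊗2 =
  [2, 3]
  [4, 5]

Each entry (A^⊗2)_ij equals the minimum over all length-2 walks i = v_0 → v_1 → … → v_2 = j of Σ_t A[v_t][v_{t+1}]. For example, for (i, j) = (0, 1) we minimise over 2 possible intermediate vertex sequences; the minimum is 3, attained along the walk 0 → 0 → 1.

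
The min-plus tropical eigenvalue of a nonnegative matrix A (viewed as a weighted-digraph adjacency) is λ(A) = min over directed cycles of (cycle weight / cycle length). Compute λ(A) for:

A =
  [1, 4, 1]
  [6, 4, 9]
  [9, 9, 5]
λ(A) = 1

Enumerate directed cycles and compute their means (weight / length). Sample:
  cycle 0 → 0: weight = 1, length = 1, mean = 1/1 ≈ 1.000
  cycle 1 → 1: weight = 4, length = 1, mean = 4/1 ≈ 4.000
  cycle 2 → 2: weight = 5, length = 1, mean = 5/1 ≈ 5.000
  cycle 0 → 1 → 0: weight = 10, length = 2, mean = 10/2 ≈ 5.000
  cycle 0 → 2 → 0: weight = 10, length = 2, mean = 10/2 ≈ 5.000
  cycle 1 → 0 → 1: weight = 10, length = 2, mean = 10/2 ≈ 5.000
Minimum mean = 1.000, attained e.g. along the cycle 0 → 0 with weight 1 and length 1. So λ(A) = 1/1 = 1.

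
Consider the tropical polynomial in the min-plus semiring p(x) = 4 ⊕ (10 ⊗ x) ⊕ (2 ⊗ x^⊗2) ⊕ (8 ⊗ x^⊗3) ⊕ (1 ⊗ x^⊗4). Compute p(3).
p(3) = 4

A tropical monomial a ⊗ x^⊗i evaluates to a + i · x. Evaluating each term at x = 3:
  Term 0 contributes 4 + 0 · 3 = 4
  Term 1 contributes 10 + 1 · 3 = 13
  Term 2 contributes 2 + 2 · 3 = 8
  Term 3 contributes 8 + 3 · 3 = 17
  Term 4 contributes 1 + 4 · 3 = 13
p(3) = ⊕ of these = min[4, 13, 8, 17, 13] = 4.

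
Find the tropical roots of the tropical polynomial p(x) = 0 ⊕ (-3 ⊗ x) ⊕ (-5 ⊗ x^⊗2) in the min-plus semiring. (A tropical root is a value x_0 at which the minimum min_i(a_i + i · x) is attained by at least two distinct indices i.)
Roots: {2, 3}

Each tropical root is a break point of the lower envelope of the lines y = a_i + i · x (there are 3 lines, with slopes 0, 1, ..., 2). Only the lines that attain the minimum somewhere contribute to roots; other lines are dominated. Here the surviving (envelope) indices are i = 2, i = 1, i = 0.
Intersections between consecutive envelope lines give the roots: for adjacent envelope indices i < j the intersection is x = (a_i − a_j) / (j − i). Reading off the sorted break points: {2, 3}.
Verification: at each break x_0, at least two indices attain the minimum of min_i(a_i + i · x_0).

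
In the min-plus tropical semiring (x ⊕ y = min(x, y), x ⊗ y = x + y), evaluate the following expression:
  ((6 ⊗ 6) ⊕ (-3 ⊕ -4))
((6 ⊗ 6) ⊕ (-3 ⊕ -4)) = -4

Expand innermost to outermost. Recall ⊕ takes the minimum of its arguments and ⊗ takes their sum. Working out the expression ((6 ⊗ 6) ⊕ (-3 ⊕ -4)) gives -4.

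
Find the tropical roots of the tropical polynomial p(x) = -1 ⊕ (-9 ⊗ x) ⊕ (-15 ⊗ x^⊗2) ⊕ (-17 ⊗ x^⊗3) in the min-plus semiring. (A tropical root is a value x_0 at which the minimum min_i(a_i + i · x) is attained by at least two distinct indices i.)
Roots: {2, 6, 8}

Each tropical root is a break point of the lower envelope of the lines y = a_i + i · x (there are 4 lines, with slopes 0, 1, ..., 3). Only the lines that attain the minimum somewhere contribute to roots; other lines are dominated. Here the surviving (envelope) indices are i = 3, i = 2, i = 1, i = 0.
Intersections between consecutive envelope lines give the roots: for adjacent envelope indices i < j the intersection is x = (a_i − a_j) / (j − i). Reading off the sorted break points: {2, 6, 8}.
Verification: at each break x_0, at least two indices attain the minimum of min_i(a_i + i · x_0).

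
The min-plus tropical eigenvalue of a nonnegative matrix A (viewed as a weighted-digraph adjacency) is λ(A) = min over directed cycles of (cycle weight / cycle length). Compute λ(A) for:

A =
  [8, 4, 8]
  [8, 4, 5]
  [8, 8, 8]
λ(A) = 4

Enumerate directed cycles and compute their means (weight / length). Sample:
  cycle 0 → 0: weight = 8, length = 1, mean = 8/1 ≈ 8.000
  cycle 1 → 1: weight = 4, length = 1, mean = 4/1 ≈ 4.000
  cycle 2 → 2: weight = 8, length = 1, mean = 8/1 ≈ 8.000
  cycle 0 → 1 → 0: weight = 12, length = 2, mean = 12/2 ≈ 6.000
  cycle 0 → 2 → 0: weight = 16, length = 2, mean = 16/2 ≈ 8.000
  cycle 1 → 0 → 1: weight = 12, length = 2, mean = 12/2 ≈ 6.000
Minimum mean = 4.000, attained e.g. along the cycle 1 → 1 with weight 4 and length 1. So λ(A) = 4/1 = 4.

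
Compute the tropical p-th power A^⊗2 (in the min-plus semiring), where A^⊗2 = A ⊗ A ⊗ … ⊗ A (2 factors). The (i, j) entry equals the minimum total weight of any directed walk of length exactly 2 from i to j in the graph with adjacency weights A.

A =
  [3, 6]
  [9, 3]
A^⊗2 =
  [6, 9]
  [12, 6]

Each entry (A^⊗2)_ij equals the minimum over all length-2 walks i = v_0 → v_1 → … → v_2 = j of Σ_t A[v_t][v_{t+1}]. For example, for (i, j) = (0, 1) we minimise over 2 possible intermediate vertex sequences; the minimum is 9, attained along the walk 0 → 0 → 1.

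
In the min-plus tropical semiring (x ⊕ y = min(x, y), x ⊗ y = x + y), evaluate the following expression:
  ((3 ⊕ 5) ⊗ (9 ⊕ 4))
((3 ⊕ 5) ⊗ (9 ⊕ 4)) = 7

Expand innermost to outermost. Recall ⊕ takes the minimum of its arguments and ⊗ takes their sum. Working out the expression ((3 ⊕ 5) ⊗ (9 ⊕ 4)) gives 7.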